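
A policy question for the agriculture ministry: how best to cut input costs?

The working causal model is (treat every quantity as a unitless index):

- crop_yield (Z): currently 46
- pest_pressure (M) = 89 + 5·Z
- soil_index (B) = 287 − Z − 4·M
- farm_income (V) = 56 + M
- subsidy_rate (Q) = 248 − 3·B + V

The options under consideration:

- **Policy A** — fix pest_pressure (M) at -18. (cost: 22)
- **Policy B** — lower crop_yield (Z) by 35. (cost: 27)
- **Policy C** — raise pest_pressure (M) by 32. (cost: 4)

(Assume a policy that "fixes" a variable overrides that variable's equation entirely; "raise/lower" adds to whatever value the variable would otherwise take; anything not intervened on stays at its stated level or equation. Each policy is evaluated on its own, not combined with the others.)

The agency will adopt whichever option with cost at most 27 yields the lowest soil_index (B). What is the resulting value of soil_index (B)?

-1163

Policy A (M := -18):
  Z = 46
  M = -18
  B = 287 − 46 − 4·(-18) = 313
Policy B (Z − 35):
  Z = 46 − 35 = 11
  M = 89 + 5·11 = 144
  B = 287 − 11 − 4·144 = -300
Policy C (M + 32):
  Z = 46
  M = 89 + 5·46 (+32 from intervention) = 351
  B = 287 − 46 − 4·351 = -1163
Comparing — Policy A: B=313, Policy B: B=-300, Policy C: B=-1163. Lowest is -1163 (Policy C).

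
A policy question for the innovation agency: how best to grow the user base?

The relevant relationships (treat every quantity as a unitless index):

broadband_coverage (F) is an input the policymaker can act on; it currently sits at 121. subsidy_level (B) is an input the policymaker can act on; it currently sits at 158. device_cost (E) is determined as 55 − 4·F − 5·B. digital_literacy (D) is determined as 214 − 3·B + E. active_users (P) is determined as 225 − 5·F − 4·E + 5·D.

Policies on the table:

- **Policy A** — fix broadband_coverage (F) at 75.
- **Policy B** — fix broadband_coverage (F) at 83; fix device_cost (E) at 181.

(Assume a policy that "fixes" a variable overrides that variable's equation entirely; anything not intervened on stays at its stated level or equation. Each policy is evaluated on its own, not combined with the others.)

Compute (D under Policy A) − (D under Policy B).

-1216

Policy A (F := 75):
  F = 75
  B = 158
  E = 55 − 4·75 − 5·158 = -1035
  D = 214 − 3·158 + (-1035) = -1295
Policy B (F := 83, E := 181):
  F = 83
  B = 158
  E = 181
  D = 214 − 3·158 + 181 = -79
D: -1295 − (-79) = -1216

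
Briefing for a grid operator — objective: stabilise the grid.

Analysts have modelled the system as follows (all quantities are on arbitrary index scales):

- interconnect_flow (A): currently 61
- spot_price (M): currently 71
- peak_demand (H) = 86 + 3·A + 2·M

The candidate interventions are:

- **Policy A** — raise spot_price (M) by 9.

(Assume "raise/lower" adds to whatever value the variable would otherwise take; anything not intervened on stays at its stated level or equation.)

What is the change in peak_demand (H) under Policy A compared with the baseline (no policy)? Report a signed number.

18

Baseline:
  A = 61
  M = 71
  H = 86 + 3·61 + 2·71 = 411
Policy A (M + 9):
  A = 61
  M = 71 + 9 = 80
  H = 86 + 3·61 + 2·80 = 429
Change in H: 429 − 411 = 18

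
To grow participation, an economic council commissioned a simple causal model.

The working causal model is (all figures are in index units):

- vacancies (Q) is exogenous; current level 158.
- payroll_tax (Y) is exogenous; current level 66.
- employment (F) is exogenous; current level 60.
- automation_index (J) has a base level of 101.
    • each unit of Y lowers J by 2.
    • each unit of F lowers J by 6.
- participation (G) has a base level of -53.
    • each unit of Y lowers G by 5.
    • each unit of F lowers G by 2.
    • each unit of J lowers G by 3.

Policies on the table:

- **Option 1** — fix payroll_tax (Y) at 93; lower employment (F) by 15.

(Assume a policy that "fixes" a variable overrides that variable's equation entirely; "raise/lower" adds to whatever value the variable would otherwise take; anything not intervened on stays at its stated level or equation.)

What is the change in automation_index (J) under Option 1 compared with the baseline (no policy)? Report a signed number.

36

Baseline:
  Y = 66
  F = 60
  J = 101 − 2·66 − 6·60 = -391
Option 1 (Y := 93, F − 15):
  Y = 93
  F = 60 − 15 = 45
  J = 101 − 2·93 − 6·45 = -355
Change in J: -355 − (-391) = 36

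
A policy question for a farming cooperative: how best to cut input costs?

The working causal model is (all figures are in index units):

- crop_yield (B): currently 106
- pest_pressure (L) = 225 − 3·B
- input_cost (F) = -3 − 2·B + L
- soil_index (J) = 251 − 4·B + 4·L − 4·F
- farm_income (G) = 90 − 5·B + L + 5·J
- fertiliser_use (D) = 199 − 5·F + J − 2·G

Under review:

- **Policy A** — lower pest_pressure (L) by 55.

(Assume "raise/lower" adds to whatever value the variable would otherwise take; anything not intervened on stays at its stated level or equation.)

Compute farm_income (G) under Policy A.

Policy A (L − 55):
  B = 106
  L = 225 − 3·106 (−55 from intervention) = -148
  F = -3 − 2·106 + (-148) = -363
  J = 251 − 4·106 + 4·(-148) − 4·(-363) = 687
  G = 90 − 5·106 + (-148) + 5·687 = 2847

2847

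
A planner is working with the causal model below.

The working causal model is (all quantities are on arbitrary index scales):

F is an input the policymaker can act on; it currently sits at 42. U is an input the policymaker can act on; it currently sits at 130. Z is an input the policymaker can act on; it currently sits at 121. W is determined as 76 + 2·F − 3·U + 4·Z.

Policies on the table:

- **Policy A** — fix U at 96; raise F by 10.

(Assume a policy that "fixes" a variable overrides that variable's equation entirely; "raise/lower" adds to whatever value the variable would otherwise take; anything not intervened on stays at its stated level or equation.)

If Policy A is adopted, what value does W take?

Policy A (U := 96, F + 10):
  F = 42 + 10 = 52
  U = 96
  Z = 121
  W = 76 + 2·52 − 3·96 + 4·121 = 376

376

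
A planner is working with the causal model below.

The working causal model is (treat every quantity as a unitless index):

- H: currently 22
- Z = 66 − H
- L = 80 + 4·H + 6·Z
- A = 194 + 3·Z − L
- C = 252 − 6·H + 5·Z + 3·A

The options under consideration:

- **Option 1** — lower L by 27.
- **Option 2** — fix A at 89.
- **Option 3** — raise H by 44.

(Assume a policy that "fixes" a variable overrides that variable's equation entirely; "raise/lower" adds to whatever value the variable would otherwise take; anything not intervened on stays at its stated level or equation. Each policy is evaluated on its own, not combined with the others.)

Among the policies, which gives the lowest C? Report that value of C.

Option 1 (L − 27):
  H = 22
  Z = 66 − 22 = 44
  L = 80 + 4·22 + 6·44 (−27 from intervention) = 405
  A = 194 + 3·44 − 405 = -79
  C = 252 − 6·22 + 5·44 + 3·(-79) = 103
Option 2 (A := 89):
  H = 22
  Z = 66 − 22 = 44
  L = 80 + 4·22 + 6·44 = 432
  A = 89
  C = 252 − 6·22 + 5·44 + 3·89 = 607
Option 3 (H + 44):
  H = 22 + 44 = 66
  Z = 66 − 66 = 0
  L = 80 + 4·66 + 6·0 = 344
  A = 194 + 3·0 − 344 = -150
  C = 252 − 6·66 + 5·0 + 3·(-150) = -594
Comparing — Option 1: C=103, Option 2: C=607, Option 3: C=-594. Lowest is -594 (Option 3).

-594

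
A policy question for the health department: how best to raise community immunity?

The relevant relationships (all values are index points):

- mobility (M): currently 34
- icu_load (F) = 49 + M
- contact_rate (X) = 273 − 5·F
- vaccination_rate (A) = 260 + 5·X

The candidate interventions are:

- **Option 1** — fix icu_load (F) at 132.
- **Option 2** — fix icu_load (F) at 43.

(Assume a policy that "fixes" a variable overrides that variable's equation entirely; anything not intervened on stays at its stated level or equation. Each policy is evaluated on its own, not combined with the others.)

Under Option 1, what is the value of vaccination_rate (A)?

-1675

Option 1 (F := 132):
  M = 34
  F = 132
  X = 273 − 5·132 = -387
  A = 260 + 5·(-387) = -1675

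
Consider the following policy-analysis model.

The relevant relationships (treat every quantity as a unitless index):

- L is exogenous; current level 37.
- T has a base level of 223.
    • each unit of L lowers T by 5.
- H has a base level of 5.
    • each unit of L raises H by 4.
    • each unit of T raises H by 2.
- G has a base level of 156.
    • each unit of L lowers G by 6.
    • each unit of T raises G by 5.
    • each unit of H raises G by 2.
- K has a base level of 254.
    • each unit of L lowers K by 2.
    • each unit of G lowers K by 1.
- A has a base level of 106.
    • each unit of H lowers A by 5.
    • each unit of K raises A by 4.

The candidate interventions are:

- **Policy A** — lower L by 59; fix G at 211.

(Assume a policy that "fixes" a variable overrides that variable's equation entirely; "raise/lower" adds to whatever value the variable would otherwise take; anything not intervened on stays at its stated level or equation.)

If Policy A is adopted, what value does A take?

-2461

Policy A (L − 59, G := 211):
  L = 37 − 59 = -22
  T = 223 − 5·(-22) = 333
  H = 5 + 4·(-22) + 2·333 = 583
  G = 211
  K = 254 − 2·(-22) − 211 = 87
  A = 106 − 5·583 + 4·87 = -2461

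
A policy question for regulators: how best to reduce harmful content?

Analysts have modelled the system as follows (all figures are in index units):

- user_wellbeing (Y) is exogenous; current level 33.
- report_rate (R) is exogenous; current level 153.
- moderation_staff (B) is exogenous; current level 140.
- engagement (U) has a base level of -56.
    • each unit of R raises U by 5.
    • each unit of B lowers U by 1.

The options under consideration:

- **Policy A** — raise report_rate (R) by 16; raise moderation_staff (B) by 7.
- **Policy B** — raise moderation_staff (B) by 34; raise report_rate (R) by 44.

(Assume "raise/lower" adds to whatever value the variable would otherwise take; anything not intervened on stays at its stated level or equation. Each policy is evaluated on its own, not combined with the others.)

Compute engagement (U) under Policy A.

Policy A (R + 16, B + 7):
  R = 153 + 16 = 169
  B = 140 + 7 = 147
  U = -56 + 5·169 − 147 = 642

642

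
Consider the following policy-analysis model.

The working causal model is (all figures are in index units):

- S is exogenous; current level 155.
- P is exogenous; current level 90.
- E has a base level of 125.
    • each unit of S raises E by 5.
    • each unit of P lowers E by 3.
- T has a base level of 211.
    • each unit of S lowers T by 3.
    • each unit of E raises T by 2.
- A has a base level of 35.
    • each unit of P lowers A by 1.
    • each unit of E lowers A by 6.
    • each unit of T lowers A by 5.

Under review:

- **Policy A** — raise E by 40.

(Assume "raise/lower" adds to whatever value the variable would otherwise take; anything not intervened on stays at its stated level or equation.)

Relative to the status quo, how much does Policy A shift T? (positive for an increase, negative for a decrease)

Baseline:
  S = 155
  P = 90
  E = 125 + 5·155 − 3·90 = 630
  T = 211 − 3·155 + 2·630 = 1006
Policy A (E + 40):
  S = 155
  P = 90
  E = 125 + 5·155 − 3·90 (+40 from intervention) = 670
  T = 211 − 3·155 + 2·670 = 1086
Change in T: 1086 − 1006 = 80

80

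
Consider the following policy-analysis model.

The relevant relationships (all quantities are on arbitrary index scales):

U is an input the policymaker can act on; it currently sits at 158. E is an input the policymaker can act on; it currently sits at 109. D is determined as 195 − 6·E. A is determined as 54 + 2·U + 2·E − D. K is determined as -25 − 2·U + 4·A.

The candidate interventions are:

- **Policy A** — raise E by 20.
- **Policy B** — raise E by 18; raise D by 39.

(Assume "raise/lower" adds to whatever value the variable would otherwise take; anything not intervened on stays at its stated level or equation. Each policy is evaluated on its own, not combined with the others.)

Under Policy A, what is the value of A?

1207

Policy A (E + 20):
  U = 158
  E = 109 + 20 = 129
  D = 195 − 6·129 = -579
  A = 54 + 2·158 + 2·129 − (-579) = 1207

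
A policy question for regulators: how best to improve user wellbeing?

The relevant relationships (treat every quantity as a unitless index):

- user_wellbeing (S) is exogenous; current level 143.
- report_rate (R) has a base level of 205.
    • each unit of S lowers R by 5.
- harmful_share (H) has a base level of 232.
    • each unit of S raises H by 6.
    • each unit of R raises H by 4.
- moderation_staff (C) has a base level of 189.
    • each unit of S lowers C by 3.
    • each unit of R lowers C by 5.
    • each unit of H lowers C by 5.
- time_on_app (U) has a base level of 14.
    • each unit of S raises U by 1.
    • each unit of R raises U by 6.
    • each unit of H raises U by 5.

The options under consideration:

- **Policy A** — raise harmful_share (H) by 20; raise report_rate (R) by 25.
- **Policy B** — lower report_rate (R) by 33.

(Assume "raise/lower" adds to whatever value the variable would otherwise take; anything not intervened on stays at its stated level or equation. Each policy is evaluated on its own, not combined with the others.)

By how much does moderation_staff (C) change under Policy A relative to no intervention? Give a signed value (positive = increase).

Baseline:
  S = 143
  R = 205 − 5·143 = -510
  H = 232 + 6·143 + 4·(-510) = -950
  C = 189 − 3·143 − 5·(-510) − 5·(-950) = 7060
Policy A (H + 20, R + 25):
  S = 143
  R = 205 − 5·143 (+25 from intervention) = -485
  H = 232 + 6·143 + 4·(-485) (+20 from intervention) = -830
  C = 189 − 3·143 − 5·(-485) − 5·(-830) = 6335
Change in C: 6335 − 7060 = -725

-725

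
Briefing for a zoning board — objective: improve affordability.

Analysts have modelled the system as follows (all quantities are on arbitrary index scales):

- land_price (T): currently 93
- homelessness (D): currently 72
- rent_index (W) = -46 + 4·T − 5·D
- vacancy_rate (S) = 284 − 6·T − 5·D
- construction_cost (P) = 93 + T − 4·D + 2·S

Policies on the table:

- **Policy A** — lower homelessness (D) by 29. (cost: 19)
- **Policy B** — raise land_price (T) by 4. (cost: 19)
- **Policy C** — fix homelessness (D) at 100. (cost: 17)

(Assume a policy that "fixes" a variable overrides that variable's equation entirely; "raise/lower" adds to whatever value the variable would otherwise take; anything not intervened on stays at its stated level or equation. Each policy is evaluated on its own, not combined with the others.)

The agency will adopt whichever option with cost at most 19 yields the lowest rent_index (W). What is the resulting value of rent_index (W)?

-174

Policy A (D − 29):
  T = 93
  D = 72 − 29 = 43
  W = -46 + 4·93 − 5·43 = 111
Policy B (T + 4):
  T = 93 + 4 = 97
  D = 72
  W = -46 + 4·97 − 5·72 = -18
Policy C (D := 100):
  T = 93
  D = 100
  W = -46 + 4·93 − 5·100 = -174
Comparing — Policy A: W=111, Policy B: W=-18, Policy C: W=-174. Lowest is -174 (Policy C).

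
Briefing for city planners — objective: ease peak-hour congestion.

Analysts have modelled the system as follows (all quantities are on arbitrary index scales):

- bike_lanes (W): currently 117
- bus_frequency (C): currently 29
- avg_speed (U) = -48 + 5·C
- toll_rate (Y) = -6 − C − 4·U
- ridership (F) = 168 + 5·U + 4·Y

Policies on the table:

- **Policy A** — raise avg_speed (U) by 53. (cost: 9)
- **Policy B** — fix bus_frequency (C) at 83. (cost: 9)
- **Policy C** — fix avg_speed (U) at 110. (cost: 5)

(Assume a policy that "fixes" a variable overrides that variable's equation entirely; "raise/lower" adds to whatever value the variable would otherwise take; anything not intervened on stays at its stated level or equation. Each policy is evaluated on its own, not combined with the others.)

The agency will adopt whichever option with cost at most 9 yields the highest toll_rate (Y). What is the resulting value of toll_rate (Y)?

Policy A (U + 53):
  C = 29
  U = -48 + 5·29 (+53 from intervention) = 150
  Y = -6 − 29 − 4·150 = -635
Policy B (C := 83):
  C = 83
  U = -48 + 5·83 = 367
  Y = -6 − 83 − 4·367 = -1557
Policy C (U := 110):
  C = 29
  U = 110
  Y = -6 − 29 − 4·110 = -475
Comparing — Policy A: Y=-635, Policy B: Y=-1557, Policy C: Y=-475. Highest is -475 (Policy C).

-475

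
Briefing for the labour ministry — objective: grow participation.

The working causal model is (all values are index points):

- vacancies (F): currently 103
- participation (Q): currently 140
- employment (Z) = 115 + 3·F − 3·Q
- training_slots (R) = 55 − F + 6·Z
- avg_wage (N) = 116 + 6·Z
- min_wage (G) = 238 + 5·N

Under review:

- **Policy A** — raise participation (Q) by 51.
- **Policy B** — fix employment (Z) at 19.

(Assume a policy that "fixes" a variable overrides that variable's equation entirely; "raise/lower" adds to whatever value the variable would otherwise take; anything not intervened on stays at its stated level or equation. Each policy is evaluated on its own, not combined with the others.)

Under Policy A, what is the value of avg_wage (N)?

-778

Policy A (Q + 51):
  F = 103
  Q = 140 + 51 = 191
  Z = 115 + 3·103 − 3·191 = -149
  N = 116 + 6·(-149) = -778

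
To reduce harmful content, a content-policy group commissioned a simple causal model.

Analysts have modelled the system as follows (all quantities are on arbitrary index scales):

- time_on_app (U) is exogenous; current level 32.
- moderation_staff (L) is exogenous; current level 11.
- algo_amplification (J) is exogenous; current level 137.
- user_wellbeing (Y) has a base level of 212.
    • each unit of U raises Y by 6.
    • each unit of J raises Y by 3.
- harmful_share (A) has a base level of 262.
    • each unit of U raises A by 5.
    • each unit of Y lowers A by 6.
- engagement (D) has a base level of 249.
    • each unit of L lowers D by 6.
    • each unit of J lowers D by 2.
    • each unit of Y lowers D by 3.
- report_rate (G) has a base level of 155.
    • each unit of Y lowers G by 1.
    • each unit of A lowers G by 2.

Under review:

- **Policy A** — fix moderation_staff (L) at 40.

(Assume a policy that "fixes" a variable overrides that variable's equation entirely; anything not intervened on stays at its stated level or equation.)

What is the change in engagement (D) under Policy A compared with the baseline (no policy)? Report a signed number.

-174

Baseline:
  U = 32
  L = 11
  J = 137
  Y = 212 + 6·32 + 3·137 = 815
  D = 249 − 6·11 − 2·137 − 3·815 = -2536
Policy A (L := 40):
  U = 32
  L = 40
  J = 137
  Y = 212 + 6·32 + 3·137 = 815
  D = 249 − 6·40 − 2·137 − 3·815 = -2710
Change in D: -2710 − (-2536) = -174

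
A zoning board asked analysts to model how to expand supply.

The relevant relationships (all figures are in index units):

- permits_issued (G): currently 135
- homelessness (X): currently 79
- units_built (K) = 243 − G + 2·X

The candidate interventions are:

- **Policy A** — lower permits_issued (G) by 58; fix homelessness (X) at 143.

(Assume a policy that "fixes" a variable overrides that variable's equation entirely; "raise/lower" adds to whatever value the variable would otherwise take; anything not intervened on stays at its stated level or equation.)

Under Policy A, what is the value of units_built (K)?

452

Policy A (G − 58, X := 143):
  G = 135 − 58 = 77
  X = 143
  K = 243 − 77 + 2·143 = 452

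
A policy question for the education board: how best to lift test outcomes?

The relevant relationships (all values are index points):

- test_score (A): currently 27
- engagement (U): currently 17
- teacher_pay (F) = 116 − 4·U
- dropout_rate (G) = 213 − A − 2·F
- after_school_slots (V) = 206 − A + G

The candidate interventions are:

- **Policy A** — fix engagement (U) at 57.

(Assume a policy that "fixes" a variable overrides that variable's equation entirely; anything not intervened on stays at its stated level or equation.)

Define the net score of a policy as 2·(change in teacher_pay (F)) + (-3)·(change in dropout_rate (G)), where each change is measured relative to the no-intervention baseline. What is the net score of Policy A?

-1280

Baseline:
  A = 27
  U = 17
  F = 116 − 4·17 = 48
  G = 213 − 27 − 2·48 = 90
Policy A (U := 57):
  A = 27
  U = 57
  F = 116 − 4·57 = -112
  G = 213 − 27 − 2·(-112) = 410
ΔF = -112 − 48 = -160; ΔG = 410 − 90 = 320
Score = 2·(-160) + (-3)·320 = -1280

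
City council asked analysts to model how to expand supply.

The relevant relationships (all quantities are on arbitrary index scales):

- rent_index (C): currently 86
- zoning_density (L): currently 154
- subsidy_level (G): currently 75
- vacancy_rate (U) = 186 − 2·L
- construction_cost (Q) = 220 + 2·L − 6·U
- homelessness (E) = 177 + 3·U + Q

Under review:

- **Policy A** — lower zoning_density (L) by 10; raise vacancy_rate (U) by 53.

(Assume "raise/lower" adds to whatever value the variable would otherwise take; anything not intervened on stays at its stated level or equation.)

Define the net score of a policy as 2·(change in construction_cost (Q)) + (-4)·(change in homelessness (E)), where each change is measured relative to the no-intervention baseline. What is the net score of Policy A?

Baseline:
  L = 154
  U = 186 − 2·154 = -122
  Q = 220 + 2·154 − 6·(-122) = 1260
  E = 177 + 3·(-122) + 1260 = 1071
Policy A (L − 10, U + 53):
  L = 154 − 10 = 144
  U = 186 − 2·144 (+53 from intervention) = -49
  Q = 220 + 2·144 − 6·(-49) = 802
  E = 177 + 3·(-49) + 802 = 832
ΔQ = 802 − 1260 = -458; ΔE = 832 − 1071 = -239
Score = 2·(-458) + (-4)·(-239) = 40

40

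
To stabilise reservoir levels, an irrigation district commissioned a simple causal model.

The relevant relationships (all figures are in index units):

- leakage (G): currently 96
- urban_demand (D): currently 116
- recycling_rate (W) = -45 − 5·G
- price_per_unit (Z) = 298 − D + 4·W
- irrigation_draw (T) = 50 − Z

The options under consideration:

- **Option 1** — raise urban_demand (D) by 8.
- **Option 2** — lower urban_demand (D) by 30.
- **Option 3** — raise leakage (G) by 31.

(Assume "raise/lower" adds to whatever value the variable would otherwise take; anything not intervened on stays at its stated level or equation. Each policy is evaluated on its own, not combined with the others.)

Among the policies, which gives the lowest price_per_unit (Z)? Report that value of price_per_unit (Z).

Option 1 (D + 8):
  G = 96
  D = 116 + 8 = 124
  W = -45 − 5·96 = -525
  Z = 298 − 124 + 4·(-525) = -1926
Option 2 (D − 30):
  G = 96
  D = 116 − 30 = 86
  W = -45 − 5·96 = -525
  Z = 298 − 86 + 4·(-525) = -1888
Option 3 (G + 31):
  G = 96 + 31 = 127
  D = 116
  W = -45 − 5·127 = -680
  Z = 298 − 116 + 4·(-680) = -2538
Comparing — Option 1: Z=-1926, Option 2: Z=-1888, Option 3: Z=-2538. Lowest is -2538 (Option 3).

-2538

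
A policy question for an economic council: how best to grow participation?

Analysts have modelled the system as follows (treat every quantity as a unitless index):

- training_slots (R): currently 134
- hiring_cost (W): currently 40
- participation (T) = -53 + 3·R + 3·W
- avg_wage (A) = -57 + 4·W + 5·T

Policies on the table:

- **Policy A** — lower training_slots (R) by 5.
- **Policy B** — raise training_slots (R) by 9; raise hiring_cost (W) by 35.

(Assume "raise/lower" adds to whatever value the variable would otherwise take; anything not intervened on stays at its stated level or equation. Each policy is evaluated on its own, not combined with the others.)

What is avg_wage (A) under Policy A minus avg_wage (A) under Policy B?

Policy A (R − 5):
  R = 134 − 5 = 129
  W = 40
  T = -53 + 3·129 + 3·40 = 454
  A = -57 + 4·40 + 5·454 = 2373
Policy B (R + 9, W + 35):
  R = 134 + 9 = 143
  W = 40 + 35 = 75
  T = -53 + 3·143 + 3·75 = 601
  A = -57 + 4·75 + 5·601 = 3248
A: 2373 − 3248 = -875

-875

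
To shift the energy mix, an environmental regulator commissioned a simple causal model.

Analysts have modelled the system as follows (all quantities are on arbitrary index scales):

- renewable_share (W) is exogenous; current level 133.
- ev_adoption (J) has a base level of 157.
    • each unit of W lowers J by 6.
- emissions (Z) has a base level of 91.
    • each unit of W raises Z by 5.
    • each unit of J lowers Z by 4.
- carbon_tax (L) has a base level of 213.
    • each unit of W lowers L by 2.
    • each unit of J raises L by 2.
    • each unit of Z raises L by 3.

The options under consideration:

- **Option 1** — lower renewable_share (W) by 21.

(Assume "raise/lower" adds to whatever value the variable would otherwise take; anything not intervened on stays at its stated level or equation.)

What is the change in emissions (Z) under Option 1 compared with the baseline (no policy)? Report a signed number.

-609

Baseline:
  W = 133
  J = 157 − 6·133 = -641
  Z = 91 + 5·133 − 4·(-641) = 3320
Option 1 (W − 21):
  W = 133 − 21 = 112
  J = 157 − 6·112 = -515
  Z = 91 + 5·112 − 4·(-515) = 2711
Change in Z: 2711 − 3320 = -609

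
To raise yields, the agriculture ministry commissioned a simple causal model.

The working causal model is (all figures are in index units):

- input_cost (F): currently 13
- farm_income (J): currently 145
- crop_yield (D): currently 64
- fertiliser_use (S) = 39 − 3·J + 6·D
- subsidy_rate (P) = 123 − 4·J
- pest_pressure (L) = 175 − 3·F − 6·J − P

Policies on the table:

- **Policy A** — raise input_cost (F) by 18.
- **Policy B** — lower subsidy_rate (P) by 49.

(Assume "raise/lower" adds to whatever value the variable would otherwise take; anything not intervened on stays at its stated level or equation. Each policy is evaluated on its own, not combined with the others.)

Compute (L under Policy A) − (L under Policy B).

-103

Policy A (F + 18):
  F = 13 + 18 = 31
  J = 145
  P = 123 − 4·145 = -457
  L = 175 − 3·31 − 6·145 − (-457) = -331
Policy B (P − 49):
  F = 13
  J = 145
  P = 123 − 4·145 (−49 from intervention) = -506
  L = 175 − 3·13 − 6·145 − (-506) = -228
L: -331 − (-228) = -103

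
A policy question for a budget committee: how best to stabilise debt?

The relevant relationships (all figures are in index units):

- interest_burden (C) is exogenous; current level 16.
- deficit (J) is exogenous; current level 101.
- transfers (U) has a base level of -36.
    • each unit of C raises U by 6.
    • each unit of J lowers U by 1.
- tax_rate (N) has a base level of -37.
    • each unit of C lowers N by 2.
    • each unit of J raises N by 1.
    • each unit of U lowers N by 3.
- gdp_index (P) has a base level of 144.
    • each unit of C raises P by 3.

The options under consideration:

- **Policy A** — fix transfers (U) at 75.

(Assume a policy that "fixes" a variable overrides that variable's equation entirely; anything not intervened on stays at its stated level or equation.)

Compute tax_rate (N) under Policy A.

Policy A (U := 75):
  C = 16
  J = 101
  U = 75
  N = -37 − 2·16 + 101 − 3·75 = -193

-193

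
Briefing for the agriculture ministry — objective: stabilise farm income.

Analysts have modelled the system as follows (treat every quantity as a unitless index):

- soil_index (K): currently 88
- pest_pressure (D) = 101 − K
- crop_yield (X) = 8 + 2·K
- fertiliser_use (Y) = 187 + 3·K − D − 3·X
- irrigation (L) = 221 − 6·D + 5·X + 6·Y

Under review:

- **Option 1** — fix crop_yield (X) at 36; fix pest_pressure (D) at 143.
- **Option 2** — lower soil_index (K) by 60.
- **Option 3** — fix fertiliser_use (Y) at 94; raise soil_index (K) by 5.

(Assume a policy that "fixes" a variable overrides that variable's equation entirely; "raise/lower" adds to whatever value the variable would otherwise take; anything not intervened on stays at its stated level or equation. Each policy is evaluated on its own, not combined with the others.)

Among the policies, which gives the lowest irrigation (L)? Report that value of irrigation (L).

139

Option 1 (X := 36, D := 143):
  K = 88
  D = 143
  X = 36
  Y = 187 + 3·88 − 143 − 3·36 = 200
  L = 221 − 6·143 + 5·36 + 6·200 = 743
Option 2 (K − 60):
  K = 88 − 60 = 28
  D = 101 − 28 = 73
  X = 8 + 2·28 = 64
  Y = 187 + 3·28 − 73 − 3·64 = 6
  L = 221 − 6·73 + 5·64 + 6·6 = 139
Option 3 (Y := 94, K + 5):
  K = 88 + 5 = 93
  D = 101 − 93 = 8
  X = 8 + 2·93 = 194
  Y = 94
  L = 221 − 6·8 + 5·194 + 6·94 = 1707
Comparing — Option 1: L=743, Option 2: L=139, Option 3: L=1707. Lowest is 139 (Option 2).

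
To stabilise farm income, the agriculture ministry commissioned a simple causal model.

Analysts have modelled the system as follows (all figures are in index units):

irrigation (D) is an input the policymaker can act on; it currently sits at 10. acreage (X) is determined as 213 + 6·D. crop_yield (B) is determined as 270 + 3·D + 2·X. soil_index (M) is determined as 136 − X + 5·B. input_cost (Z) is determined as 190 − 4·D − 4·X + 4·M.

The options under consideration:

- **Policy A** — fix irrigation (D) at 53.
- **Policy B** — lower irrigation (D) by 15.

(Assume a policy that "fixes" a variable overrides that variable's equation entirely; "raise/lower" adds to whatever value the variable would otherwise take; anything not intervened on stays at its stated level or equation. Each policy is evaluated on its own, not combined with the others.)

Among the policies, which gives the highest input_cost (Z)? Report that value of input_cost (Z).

26094

Policy A (D := 53):
  D = 53
  X = 213 + 6·53 = 531
  B = 270 + 3·53 + 2·531 = 1491
  M = 136 − 531 + 5·1491 = 7060
  Z = 190 − 4·53 − 4·531 + 4·7060 = 26094
Policy B (D − 15):
  D = 10 − 15 = -5
  X = 213 + 6·(-5) = 183
  B = 270 + 3·(-5) + 2·183 = 621
  M = 136 − 183 + 5·621 = 3058
  Z = 190 − 4·(-5) − 4·183 + 4·3058 = 11710
Comparing — Policy A: Z=26094, Policy B: Z=11710. Highest is 26094 (Policy A).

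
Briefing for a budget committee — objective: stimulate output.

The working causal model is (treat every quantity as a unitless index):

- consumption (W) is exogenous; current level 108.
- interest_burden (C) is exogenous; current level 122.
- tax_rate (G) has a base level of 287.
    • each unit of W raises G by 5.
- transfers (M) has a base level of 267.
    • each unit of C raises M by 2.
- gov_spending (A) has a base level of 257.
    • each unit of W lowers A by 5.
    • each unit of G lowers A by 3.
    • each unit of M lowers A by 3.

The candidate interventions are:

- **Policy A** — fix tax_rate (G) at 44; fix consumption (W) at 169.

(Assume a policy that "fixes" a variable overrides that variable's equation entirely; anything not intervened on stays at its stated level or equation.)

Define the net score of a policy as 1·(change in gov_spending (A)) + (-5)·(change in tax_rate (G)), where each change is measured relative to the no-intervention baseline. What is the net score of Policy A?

Baseline:
  W = 108
  C = 122
  G = 287 + 5·108 = 827
  M = 267 + 2·122 = 511
  A = 257 − 5·108 − 3·827 − 3·511 = -4297
Policy A (G := 44, W := 169):
  W = 169
  C = 122
  G = 44
  M = 267 + 2·122 = 511
  A = 257 − 5·169 − 3·44 − 3·511 = -2253
ΔA = -2253 − (-4297) = 2044; ΔG = 44 − 827 = -783
Score = 1·2044 + (-5)·(-783) = 5959

5959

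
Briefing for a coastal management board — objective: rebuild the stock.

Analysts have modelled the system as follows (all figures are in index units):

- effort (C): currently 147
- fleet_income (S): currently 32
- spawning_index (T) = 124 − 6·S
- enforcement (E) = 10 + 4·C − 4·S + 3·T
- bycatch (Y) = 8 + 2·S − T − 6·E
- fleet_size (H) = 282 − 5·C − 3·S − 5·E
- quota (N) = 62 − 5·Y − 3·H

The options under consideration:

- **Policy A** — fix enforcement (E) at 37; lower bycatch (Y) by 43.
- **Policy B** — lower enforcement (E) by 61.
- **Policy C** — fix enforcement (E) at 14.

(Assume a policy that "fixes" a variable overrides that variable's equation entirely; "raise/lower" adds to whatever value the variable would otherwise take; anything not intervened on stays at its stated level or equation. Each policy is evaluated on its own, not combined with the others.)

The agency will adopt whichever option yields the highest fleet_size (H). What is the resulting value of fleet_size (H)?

Policy A (E := 37, Y − 43):
  C = 147
  S = 32
  T = 124 − 6·32 = -68
  E = 37
  H = 282 − 5·147 − 3·32 − 5·37 = -734
Policy B (E − 61):
  C = 147
  S = 32
  T = 124 − 6·32 = -68
  E = 10 + 4·147 − 4·32 + 3·(-68) (−61 from intervention) = 205
  H = 282 − 5·147 − 3·32 − 5·205 = -1574
Policy C (E := 14):
  C = 147
  S = 32
  T = 124 − 6·32 = -68
  E = 14
  H = 282 − 5·147 − 3·32 − 5·14 = -619
Comparing — Policy A: H=-734, Policy B: H=-1574, Policy C: H=-619. Highest is -619 (Policy C).

-619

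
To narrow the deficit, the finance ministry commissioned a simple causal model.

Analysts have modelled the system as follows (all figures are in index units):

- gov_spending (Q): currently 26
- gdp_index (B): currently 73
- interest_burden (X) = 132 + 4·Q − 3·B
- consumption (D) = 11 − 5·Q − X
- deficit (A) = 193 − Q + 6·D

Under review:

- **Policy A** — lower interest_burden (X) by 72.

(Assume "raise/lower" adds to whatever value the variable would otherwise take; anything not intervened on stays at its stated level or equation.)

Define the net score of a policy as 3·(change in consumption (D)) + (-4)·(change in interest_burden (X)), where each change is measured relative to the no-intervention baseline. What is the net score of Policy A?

504

Baseline:
  Q = 26
  B = 73
  X = 132 + 4·26 − 3·73 = 17
  D = 11 − 5·26 − 17 = -136
Policy A (X − 72):
  Q = 26
  B = 73
  X = 132 + 4·26 − 3·73 (−72 from intervention) = -55
  D = 11 − 5·26 − (-55) = -64
ΔD = -64 − (-136) = 72; ΔX = -55 − 17 = -72
Score = 3·72 + (-4)·(-72) = 504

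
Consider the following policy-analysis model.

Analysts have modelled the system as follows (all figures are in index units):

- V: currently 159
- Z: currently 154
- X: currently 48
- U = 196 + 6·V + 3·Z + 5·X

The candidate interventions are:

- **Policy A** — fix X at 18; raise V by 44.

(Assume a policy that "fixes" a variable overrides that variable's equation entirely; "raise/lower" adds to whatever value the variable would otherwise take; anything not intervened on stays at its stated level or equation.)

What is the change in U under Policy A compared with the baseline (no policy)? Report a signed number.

114

Baseline:
  V = 159
  Z = 154
  X = 48
  U = 196 + 6·159 + 3·154 + 5·48 = 1852
Policy A (X := 18, V + 44):
  V = 159 + 44 = 203
  Z = 154
  X = 18
  U = 196 + 6·203 + 3·154 + 5·18 = 1966
Change in U: 1966 − 1852 = 114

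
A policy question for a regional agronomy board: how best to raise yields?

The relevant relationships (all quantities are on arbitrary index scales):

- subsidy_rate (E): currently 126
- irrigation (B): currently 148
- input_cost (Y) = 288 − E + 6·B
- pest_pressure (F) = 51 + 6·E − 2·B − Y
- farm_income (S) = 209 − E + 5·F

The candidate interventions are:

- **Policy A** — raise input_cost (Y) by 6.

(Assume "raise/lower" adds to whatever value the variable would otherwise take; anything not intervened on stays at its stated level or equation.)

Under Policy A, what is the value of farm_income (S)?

Policy A (Y + 6):
  E = 126
  B = 148
  Y = 288 − 126 + 6·148 (+6 from intervention) = 1056
  F = 51 + 6·126 − 2·148 − 1056 = -545
  S = 209 − 126 + 5·(-545) = -2642

-2642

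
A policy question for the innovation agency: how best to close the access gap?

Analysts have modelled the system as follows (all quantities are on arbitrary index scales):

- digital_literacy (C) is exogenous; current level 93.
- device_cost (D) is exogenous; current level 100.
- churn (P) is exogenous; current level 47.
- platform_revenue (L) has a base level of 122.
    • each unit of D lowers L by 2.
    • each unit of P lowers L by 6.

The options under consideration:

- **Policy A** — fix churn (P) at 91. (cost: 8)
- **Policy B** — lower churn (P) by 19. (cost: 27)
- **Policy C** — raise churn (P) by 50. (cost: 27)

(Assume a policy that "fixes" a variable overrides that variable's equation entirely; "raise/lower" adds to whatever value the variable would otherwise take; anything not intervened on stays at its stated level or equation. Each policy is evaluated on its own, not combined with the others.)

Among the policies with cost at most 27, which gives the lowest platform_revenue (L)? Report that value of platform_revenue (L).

Policy A (P := 91):
  D = 100
  P = 91
  L = 122 − 2·100 − 6·91 = -624
Policy B (P − 19):
  D = 100
  P = 47 − 19 = 28
  L = 122 − 2·100 − 6·28 = -246
Policy C (P + 50):
  D = 100
  P = 47 + 50 = 97
  L = 122 − 2·100 − 6·97 = -660
Comparing — Policy A: L=-624, Policy B: L=-246, Policy C: L=-660. Lowest is -660 (Policy C).

-660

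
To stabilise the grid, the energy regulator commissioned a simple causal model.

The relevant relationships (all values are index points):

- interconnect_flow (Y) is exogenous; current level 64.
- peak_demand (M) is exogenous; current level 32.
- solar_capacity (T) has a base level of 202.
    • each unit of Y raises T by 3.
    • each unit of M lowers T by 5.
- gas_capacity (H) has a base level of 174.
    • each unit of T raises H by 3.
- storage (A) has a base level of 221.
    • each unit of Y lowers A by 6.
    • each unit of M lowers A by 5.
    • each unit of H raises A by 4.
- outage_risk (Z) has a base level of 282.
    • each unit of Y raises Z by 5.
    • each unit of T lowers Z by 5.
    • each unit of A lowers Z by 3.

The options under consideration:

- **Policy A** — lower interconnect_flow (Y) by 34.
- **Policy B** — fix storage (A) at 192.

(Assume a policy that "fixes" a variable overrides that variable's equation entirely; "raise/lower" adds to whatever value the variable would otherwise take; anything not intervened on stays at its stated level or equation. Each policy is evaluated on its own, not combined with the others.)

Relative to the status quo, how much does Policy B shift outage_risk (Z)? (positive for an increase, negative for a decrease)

8967

Baseline:
  Y = 64
  M = 32
  T = 202 + 3·64 − 5·32 = 234
  H = 174 + 3·234 = 876
  A = 221 − 6·64 − 5·32 + 4·876 = 3181
  Z = 282 + 5·64 − 5·234 − 3·3181 = -10111
Policy B (A := 192):
  Y = 64
  M = 32
  T = 202 + 3·64 − 5·32 = 234
  H = 174 + 3·234 = 876
  A = 192
  Z = 282 + 5·64 − 5·234 − 3·192 = -1144
Change in Z: -1144 − (-10111) = 8967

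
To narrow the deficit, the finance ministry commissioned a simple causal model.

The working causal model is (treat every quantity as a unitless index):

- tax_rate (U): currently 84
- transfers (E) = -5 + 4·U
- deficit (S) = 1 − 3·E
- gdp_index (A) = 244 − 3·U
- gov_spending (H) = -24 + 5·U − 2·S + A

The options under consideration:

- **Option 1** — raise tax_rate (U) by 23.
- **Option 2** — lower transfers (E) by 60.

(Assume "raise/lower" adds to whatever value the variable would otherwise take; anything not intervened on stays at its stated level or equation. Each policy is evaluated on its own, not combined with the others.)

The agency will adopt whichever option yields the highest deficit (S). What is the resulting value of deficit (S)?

-812

Option 1 (U + 23):
  U = 84 + 23 = 107
  E = -5 + 4·107 = 423
  S = 1 − 3·423 = -1268
Option 2 (E − 60):
  U = 84
  E = -5 + 4·84 (−60 from intervention) = 271
  S = 1 − 3·271 = -812
Comparing — Option 1: S=-1268, Option 2: S=-812. Highest is -812 (Option 2).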